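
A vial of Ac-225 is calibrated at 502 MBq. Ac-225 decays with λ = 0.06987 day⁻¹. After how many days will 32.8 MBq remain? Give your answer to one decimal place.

t½ = ln 2 / λ = 0.69315 / 0.06987 ≈ 9.9205 days.
Fraction remaining = 32.8/502 ≈ 0.065339.
n = log₂(502/32.8) = ln(15.305)/ln 2 ≈ 3.9359 half-lives.
t = n × t½ = 3.9359 × 9.9205 ≈ 39.046 days.

39.0 days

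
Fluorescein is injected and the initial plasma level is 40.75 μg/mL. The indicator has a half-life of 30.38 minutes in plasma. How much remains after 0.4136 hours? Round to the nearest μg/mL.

23 μg/mL

Convert the elapsed time: 0.4136 hours = 24.816 minutes.
Number of half-lives: n = 24.816/30.38 ≈ 0.81685.
Remaining = 40.75 × (1/2)^0.81685 = 40.75 × 0.56768 ≈ 23.133 μg/mL.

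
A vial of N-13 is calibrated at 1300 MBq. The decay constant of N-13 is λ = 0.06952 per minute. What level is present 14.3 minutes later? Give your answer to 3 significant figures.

t½ = ln 2 / λ = 0.69315 / 0.06952 ≈ 9.9705 minutes.
Number of half-lives: n = 14.3/9.9705 ≈ 1.4342.
Remaining = 1300 × (1/2)^1.4342 = 1300 × 0.37004 ≈ 481.06 MBq.

481 MBq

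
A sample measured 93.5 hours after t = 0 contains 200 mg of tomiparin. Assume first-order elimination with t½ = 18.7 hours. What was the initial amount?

Number of half-lives elapsed: n = 93.5/18.7 ≈ 5.
A₀ = A × 2^n = 200 × 2^5 = 200 × 32 ≈ 6400 mg.

6400 mg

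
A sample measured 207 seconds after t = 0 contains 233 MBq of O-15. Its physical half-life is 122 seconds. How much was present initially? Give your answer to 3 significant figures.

755 MBq

Number of half-lives elapsed: n = 207/122 ≈ 1.6967.
A₀ = A × 2^n = 233 × 2^1.6967 = 233 × 3.2416 ≈ 755.3 MBq.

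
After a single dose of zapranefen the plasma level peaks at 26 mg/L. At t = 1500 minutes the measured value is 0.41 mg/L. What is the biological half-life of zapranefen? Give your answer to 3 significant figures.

A/A₀ = 0.41/26 ≈ 0.015769.
n = log₂(63.415) ≈ 5.9867 half-lives elapsed in 1500 minutes.
t½ = 1500/5.9867 ≈ 250.55 minutes.

251 minutes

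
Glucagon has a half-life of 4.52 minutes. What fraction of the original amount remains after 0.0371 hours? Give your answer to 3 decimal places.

0.711

0.0371 hours = 2.226 minutes.
n = 2.226/4.52 ≈ 0.49248 half-lives.
Fraction remaining = (1/2)^0.49248 ≈ 0.7108.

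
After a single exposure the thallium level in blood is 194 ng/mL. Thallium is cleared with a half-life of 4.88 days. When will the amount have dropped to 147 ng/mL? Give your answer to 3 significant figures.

1.95 days

Fraction remaining = 147/194 ≈ 0.75773.
n = log₂(194/147) = ln(1.3197)/ln 2 ≈ 0.40024 half-lives.
t = n × t½ = 0.40024 × 4.88 ≈ 1.9532 days.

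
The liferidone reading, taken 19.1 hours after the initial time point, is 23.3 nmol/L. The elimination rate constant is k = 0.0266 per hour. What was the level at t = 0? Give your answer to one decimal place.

38.7 nmol/L

t½ = ln 2 / k = 0.69315 / 0.0266 ≈ 26.058 hours.
Number of half-lives elapsed: n = 19.1/26.058 ≈ 0.73298.
A₀ = A × 2^n = 23.3 × 2^0.73298 = 23.3 × 1.6621 ≈ 38.726 nmol/L.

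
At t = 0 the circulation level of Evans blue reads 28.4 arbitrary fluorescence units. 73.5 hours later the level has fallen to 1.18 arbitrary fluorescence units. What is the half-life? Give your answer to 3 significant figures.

16.0 hours

A/A₀ = 1.18/28.4 ≈ 0.041549.
n = log₂(24.068) ≈ 4.589 half-lives elapsed in 73.5 hours.
t½ = 73.5/4.589 ≈ 16.016 hours.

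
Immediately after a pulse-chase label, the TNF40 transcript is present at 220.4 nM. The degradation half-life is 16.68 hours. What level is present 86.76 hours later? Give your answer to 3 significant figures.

Number of half-lives: n = 86.76/16.68 ≈ 5.2014.
Remaining = 220.4 × (1/2)^5.2014 = 220.4 × 0.027178 ≈ 5.9899 nM.

5.99 nM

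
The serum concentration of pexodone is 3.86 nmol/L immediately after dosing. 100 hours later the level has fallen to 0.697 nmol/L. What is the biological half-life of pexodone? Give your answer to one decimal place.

A/A₀ = 0.697/3.86 ≈ 0.18057.
n = log₂(5.538) ≈ 2.4694 half-lives elapsed in 100 hours.
t½ = 100/2.4694 ≈ 40.496 hours.

40.5 hours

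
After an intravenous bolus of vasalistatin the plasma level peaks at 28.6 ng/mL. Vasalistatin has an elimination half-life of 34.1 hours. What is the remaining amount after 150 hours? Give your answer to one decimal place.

1.4 ng/mL

Number of half-lives: n = 150/34.1 ≈ 4.3988.
Remaining = 28.6 × (1/2)^4.3988 = 28.6 × 0.047405 ≈ 1.3558 ng/mL.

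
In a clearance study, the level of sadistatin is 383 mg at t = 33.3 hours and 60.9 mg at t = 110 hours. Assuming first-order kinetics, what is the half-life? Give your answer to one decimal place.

28.9 hours

Over Δt = 110 − 33.3 = 76.7 hours, the level fell by a factor of 383/60.9 ≈ 6.289.
n = log₂(6.289) ≈ 2.6528 half-lives, so t½ = 76.7/2.6528 ≈ 28.913 hours.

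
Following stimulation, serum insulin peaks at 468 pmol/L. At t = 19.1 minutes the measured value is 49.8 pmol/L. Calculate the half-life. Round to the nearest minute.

6 minutes

A/A₀ = 49.8/468 ≈ 0.10641.
n = log₂(9.3976) ≈ 3.2323 half-lives elapsed in 19.1 minutes.
t½ = 19.1/3.2323 ≈ 5.9091 minutes.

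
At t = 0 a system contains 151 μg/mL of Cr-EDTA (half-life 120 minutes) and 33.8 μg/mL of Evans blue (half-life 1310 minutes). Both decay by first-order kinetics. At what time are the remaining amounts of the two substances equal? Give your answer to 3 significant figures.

Set 151·(1/2)^(t/120) = 33.8·(1/2)^(t/1310).
Taking log₂: log₂(151/33.8) = t·(1/120 − 1/1310).
log₂(4.4675) = 2.1595; 1/120 − 1/1310 = 0.00757.
t = 2.1595 / 0.00757 ≈ 285.27 minutes.

285 minutes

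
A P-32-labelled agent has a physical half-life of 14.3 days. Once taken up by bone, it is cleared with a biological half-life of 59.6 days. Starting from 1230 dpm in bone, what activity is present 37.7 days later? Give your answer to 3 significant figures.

128 dpm

1/t_eff = 1/t_phys + 1/t_biol = 1/14.3 + 1/59.6 = 0.086709 per day.
t_eff = 14.3 × 59.6 / (14.3 + 59.6) ≈ 11.533 days.
Remaining = 1230 × (1/2)^(37.7/11.533) = 1230 × (1/2)^3.2689 ≈ 127.6 dpm.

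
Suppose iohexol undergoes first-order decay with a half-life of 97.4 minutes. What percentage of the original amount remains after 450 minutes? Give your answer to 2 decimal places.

n = 450/97.4 ≈ 4.6201 half-lives.
Fraction remaining = (1/2)^4.6201 ≈ 0.040663, i.e. 4.0663%.

4.07%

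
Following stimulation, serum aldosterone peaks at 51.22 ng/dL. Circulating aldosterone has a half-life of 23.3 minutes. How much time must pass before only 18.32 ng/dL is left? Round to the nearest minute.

35 minutes

Fraction remaining = 18.32/51.22 ≈ 0.35767.
n = log₂(51.22/18.32) = ln(2.7959)/ln 2 ≈ 1.4833 half-lives.
t = n × t½ = 1.4833 × 23.3 ≈ 34.561 minutes.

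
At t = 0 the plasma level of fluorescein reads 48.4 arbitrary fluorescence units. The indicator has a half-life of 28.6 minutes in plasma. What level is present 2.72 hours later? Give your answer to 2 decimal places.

Convert the elapsed time: 2.72 hours = 163.2 minutes.
Number of half-lives: n = 163.2/28.6 ≈ 5.7063.
Remaining = 48.4 × (1/2)^5.7063 = 48.4 × 0.019153 ≈ 0.927 arbitrary fluorescence units.

0.93 arbitrary fluorescence units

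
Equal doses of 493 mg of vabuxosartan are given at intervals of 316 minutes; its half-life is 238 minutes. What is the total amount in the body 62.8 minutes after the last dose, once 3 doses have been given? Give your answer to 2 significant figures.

640 mg

The 3 doses were given 694.8, 378.8, 62.8 minutes ago.
Total = 493·(1/2)^(694.8/238) + 493·(1/2)^(378.8/238) + 493·(1/2)^(62.8/238)
      = 65.169 + 163.58 + 410.6 ≈ 639.35 mg.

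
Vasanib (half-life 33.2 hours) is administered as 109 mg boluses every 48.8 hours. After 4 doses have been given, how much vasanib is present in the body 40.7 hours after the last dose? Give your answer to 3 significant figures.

71.7 mg

The 4 doses were given 187.1, 138.3, 89.5, 40.7 hours ago.
Total = 109·(1/2)^(187.1/33.2) + 109·(1/2)^(138.3/33.2) + 109·(1/2)^(89.5/33.2) + 109·(1/2)^(40.7/33.2)
      = 2.1926 + 6.0735 + 16.823 + 46.601 ≈ 71.69 mg.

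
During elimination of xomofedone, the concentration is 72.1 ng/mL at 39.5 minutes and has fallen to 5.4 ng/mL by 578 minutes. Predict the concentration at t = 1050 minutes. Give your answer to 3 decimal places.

0.557 ng/mL

Over Δt = 578 − 39.5 = 538.5 minutes, the level fell by a factor of 72.1/5.4 ≈ 13.352.
n = log₂(13.352) ≈ 3.739 half-lives, so t½ = 538.5/3.739 ≈ 144.02 minutes.
From t = 578 to t = 1050: 5.4 × (1/2)^((1050−578)/144.02) ≈ 0.55699 ng/mL.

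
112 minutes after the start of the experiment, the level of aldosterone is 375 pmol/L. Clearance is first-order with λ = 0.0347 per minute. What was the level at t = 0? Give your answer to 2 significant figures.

t½ = ln 2 / λ = 0.69315 / 0.0347 ≈ 19.975 minutes.
Number of half-lives elapsed: n = 112/19.975 ≈ 5.6069.
A₀ = A × 2^n = 375 × 2^5.6069 = 375 × 48.735 ≈ 18276 pmol/L.

18000 pmol/L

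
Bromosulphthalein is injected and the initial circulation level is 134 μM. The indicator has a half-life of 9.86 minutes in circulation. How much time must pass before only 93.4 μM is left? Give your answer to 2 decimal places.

Fraction remaining = 93.4/134 ≈ 0.69701.
n = log₂(134/93.4) = ln(1.4347)/ln 2 ≈ 0.52074 half-lives.
t = n × t½ = 0.52074 × 9.86 ≈ 5.1345 minutes.

5.13 minutes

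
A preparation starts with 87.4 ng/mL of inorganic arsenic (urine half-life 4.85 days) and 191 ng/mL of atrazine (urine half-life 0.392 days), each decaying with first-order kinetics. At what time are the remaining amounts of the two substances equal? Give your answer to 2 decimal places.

Set 87.4·(1/2)^(t/4.85) = 191·(1/2)^(t/0.392).
Taking log₂: log₂(87.4/191) = t·(1/4.85 − 1/0.392).
log₂(0.45759) = -1.1279; 1/4.85 − 1/0.392 = -2.3448.
t = -1.1279 / -2.3448 ≈ 0.481 days.

0.48 days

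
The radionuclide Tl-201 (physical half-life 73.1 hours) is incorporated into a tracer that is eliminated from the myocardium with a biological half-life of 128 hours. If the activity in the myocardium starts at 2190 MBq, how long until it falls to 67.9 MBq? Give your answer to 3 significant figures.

1/t_eff = 1/t_phys + 1/t_biol = 1/73.1 + 1/128 = 0.021492 per hour.
t_eff = 73.1 × 128 / (73.1 + 128) ≈ 46.528 hours.
n = log₂(2190/67.9) ≈ 5.0114; t = 5.0114 × 46.528 ≈ 233.17 hours.

233 hours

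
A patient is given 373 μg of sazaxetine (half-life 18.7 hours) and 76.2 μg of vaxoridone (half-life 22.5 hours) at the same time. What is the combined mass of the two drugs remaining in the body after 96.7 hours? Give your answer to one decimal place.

14.2 μg

sazaxetine: 373 × (1/2)^(96.7/18.7) = 373 × (1/2)^5.1711 ≈ 10.353 μg.
vaxoridone: 76.2 × (1/2)^(96.7/22.5) = 76.2 × (1/2)^4.2978 ≈ 3.8743 μg.
Total = 10.353 + 3.8743 ≈ 14.227 μg.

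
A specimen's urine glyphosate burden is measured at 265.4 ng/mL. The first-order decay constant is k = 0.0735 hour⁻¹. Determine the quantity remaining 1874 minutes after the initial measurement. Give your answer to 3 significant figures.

t½ = ln 2 / k = 0.69315 / 0.0735 ≈ 9.4306 hours.
Convert the elapsed time: 1874 minutes = 31.2333 hours.
Number of half-lives: n = 31.2333/9.4306 ≈ 3.3119.
Remaining = 265.4 × (1/2)^3.3119 = 265.4 × 0.1007 ≈ 26.725 ng/mL.

26.7 ng/mL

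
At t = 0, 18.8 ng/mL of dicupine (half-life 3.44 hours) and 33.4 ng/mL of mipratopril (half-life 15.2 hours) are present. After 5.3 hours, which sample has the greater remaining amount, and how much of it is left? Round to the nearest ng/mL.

mipratopril, 26 ng/mL

dicupine: 18.8 × (1/2)^1.5407 ≈ 6.4619 ng/mL.
mipratopril: 33.4 × (1/2)^0.34868 ≈ 26.229 ng/mL.
Mipratopril has more remaining, at ≈ 26.229 ng/mL.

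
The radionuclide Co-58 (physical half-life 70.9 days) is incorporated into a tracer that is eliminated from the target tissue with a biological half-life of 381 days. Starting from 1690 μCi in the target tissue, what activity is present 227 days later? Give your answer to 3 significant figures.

1/t_eff = 1/t_phys + 1/t_biol = 1/70.9 + 1/381 = 0.016729 per day.
t_eff = 70.9 × 381 / (70.9 + 381) ≈ 59.776 days.
Remaining = 1690 × (1/2)^(227/59.776) = 1690 × (1/2)^3.7975 ≈ 121.54 μCi.

122 μCi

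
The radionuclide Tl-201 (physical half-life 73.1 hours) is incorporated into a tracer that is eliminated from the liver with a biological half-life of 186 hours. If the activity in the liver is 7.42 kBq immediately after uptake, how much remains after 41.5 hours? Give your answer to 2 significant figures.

4.3 kBq

1/t_eff = 1/t_phys + 1/t_biol = 1/73.1 + 1/186 = 0.019056 per hour.
t_eff = 73.1 × 186 / (73.1 + 186) ≈ 52.476 hours.
Remaining = 7.42 × (1/2)^(41.5/52.476) = 7.42 × (1/2)^0.79083 ≈ 4.2888 kBq.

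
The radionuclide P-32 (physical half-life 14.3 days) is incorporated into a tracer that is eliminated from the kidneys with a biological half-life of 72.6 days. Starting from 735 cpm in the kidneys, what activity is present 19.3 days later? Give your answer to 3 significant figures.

240 cpm

1/t_eff = 1/t_phys + 1/t_biol = 1/14.3 + 1/72.6 = 0.083704 per day.
t_eff = 14.3 × 72.6 / (14.3 + 72.6) ≈ 11.947 days.
Remaining = 735 × (1/2)^(19.3/11.947) = 735 × (1/2)^1.6155 ≈ 239.87 cpm.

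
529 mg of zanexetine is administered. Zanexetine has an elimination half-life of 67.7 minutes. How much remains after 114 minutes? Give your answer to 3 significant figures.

Number of half-lives: n = 114/67.7 ≈ 1.6839.
Remaining = 529 × (1/2)^1.6839 = 529 × 0.31124 ≈ 164.65 mg.

165 mg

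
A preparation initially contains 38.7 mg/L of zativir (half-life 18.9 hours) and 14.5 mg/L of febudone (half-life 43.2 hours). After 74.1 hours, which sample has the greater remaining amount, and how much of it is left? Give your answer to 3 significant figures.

febudone, 4.42 mg/L

zativir: 38.7 × (1/2)^3.9206 ≈ 2.5555 mg/L.
febudone: 14.5 × (1/2)^1.7153 ≈ 4.4159 mg/L.
Febudone has more remaining, at ≈ 4.4159 mg/L.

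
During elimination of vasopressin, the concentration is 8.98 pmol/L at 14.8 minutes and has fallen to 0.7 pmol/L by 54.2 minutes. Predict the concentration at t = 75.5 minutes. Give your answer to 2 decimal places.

0.18 pmol/L

Over Δt = 54.2 − 14.8 = 39.4 minutes, the level fell by a factor of 8.98/0.7 ≈ 12.829.
n = log₂(12.829) ≈ 3.6813 half-lives, so t½ = 39.4/3.6813 ≈ 10.703 minutes.
From t = 54.2 to t = 75.5: 0.7 × (1/2)^((75.5−54.2)/10.703) ≈ 0.1762 pmol/L.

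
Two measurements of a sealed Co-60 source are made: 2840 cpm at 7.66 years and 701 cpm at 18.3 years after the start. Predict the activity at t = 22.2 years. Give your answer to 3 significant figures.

420 cpm

Over Δt = 18.3 − 7.66 = 10.64 years, the level fell by a factor of 2840/701 ≈ 4.0514.
n = log₂(4.0514) ≈ 2.0184 half-lives, so t½ = 10.64/2.0184 ≈ 5.2715 years.
From t = 18.3 to t = 22.2: 701 × (1/2)^((22.2−18.3)/5.2715) ≈ 419.77 cpm.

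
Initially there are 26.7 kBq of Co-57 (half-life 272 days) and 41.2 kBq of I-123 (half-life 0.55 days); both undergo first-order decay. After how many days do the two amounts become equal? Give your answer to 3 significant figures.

Set 26.7·(1/2)^(t/272) = 41.2·(1/2)^(t/0.55).
Taking log₂: log₂(26.7/41.2) = t·(1/272 − 1/0.55).
log₂(0.64806) = -0.6258; 1/272 − 1/0.55 = -1.8145.
t = -0.6258 / -1.8145 ≈ 0.34489 days.

0.345 days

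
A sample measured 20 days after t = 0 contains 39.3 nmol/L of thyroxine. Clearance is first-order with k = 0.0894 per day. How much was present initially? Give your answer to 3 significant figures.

235 nmol/L

t½ = ln 2 / k = 0.69315 / 0.0894 ≈ 7.7533 days.
Number of half-lives elapsed: n = 20/7.7533 ≈ 2.5795.
A₀ = A × 2^n = 39.3 × 2^2.5795 = 39.3 × 5.9775 ≈ 234.92 nmol/L.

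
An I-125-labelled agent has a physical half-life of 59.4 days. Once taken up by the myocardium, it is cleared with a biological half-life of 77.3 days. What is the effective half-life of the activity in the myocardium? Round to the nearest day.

34 days

1/t_eff = 1/t_phys + 1/t_biol = 1/59.4 + 1/77.3 = 0.029772 per day.
t_eff = 59.4 × 77.3 / (59.4 + 77.3) ≈ 33.589 days.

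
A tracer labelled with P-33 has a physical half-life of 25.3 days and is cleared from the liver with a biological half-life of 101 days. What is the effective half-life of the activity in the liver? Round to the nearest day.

20 days

1/t_eff = 1/t_phys + 1/t_biol = 1/25.3 + 1/101 = 0.049427 per day.
t_eff = 25.3 × 101 / (25.3 + 101) ≈ 20.232 days.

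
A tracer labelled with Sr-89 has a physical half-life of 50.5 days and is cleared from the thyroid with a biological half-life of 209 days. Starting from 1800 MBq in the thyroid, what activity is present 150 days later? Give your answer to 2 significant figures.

1/t_eff = 1/t_phys + 1/t_biol = 1/50.5 + 1/209 = 0.024587 per day.
t_eff = 50.5 × 209 / (50.5 + 209) ≈ 40.672 days.
Remaining = 1800 × (1/2)^(150/40.672) = 1800 × (1/2)^3.688 ≈ 139.66 MBq.

140 MBq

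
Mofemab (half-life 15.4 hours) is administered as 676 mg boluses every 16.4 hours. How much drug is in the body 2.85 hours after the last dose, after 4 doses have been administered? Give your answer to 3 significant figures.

The 4 doses were given 52.05, 35.65, 19.25, 2.85 hours ago.
Total = 676·(1/2)^(52.05/15.4) + 676·(1/2)^(35.65/15.4) + 676·(1/2)^(19.25/15.4) + 676·(1/2)^(2.85/15.4)
      = 64.939 + 135.86 + 284.22 + 594.62 ≈ 1079.6 mg.

1080 mg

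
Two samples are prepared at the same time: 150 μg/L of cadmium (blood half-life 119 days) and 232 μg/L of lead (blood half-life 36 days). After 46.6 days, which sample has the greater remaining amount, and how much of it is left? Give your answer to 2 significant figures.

cadmium: 150 × (1/2)^0.3916 ≈ 114.34 μg/L.
lead: 232 × (1/2)^1.2944 ≈ 94.585 μg/L.
Cadmium has more remaining, at ≈ 114.34 μg/L.

cadmium, 110 μg/L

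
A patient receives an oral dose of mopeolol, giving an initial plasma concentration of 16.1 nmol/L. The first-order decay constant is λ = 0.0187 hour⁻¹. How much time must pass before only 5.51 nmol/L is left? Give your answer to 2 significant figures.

t½ = ln 2 / λ = 0.69315 / 0.0187 ≈ 37.067 hours.
Fraction remaining = 5.51/16.1 ≈ 0.34224.
n = log₂(16.1/5.51) = ln(2.922)/ln 2 ≈ 1.5469 half-lives.
t = n × t½ = 1.5469 × 37.067 ≈ 57.34 hours.

57 hours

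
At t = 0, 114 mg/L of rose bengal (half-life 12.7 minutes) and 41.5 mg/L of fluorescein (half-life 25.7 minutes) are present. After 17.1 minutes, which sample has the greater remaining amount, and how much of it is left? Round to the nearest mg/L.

rose bengal: 114 × (1/2)^1.3465 ≈ 44.831 mg/L.
fluorescein: 41.5 × (1/2)^0.66537 ≈ 26.167 mg/L.
Rose bengal has more remaining, at ≈ 44.831 mg/L.

rose bengal, 45 mg/L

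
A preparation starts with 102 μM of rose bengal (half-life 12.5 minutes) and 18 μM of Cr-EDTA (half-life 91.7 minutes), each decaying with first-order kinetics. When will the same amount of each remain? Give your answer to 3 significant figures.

Set 102·(1/2)^(t/12.5) = 18·(1/2)^(t/91.7).
Taking log₂: log₂(102/18) = t·(1/12.5 − 1/91.7).
log₂(5.6667) = 2.5025; 1/12.5 − 1/91.7 = 0.069095.
t = 2.5025 / 0.069095 ≈ 36.218 minutes.

36.2 minutes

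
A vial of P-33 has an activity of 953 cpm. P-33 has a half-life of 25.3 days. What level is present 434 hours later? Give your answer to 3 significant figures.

Convert the elapsed time: 434 hours = 18.0833 days.
Number of half-lives: n = 18.0833/25.3 ≈ 0.71476.
Remaining = 953 × (1/2)^0.71476 = 953 × 0.60931 ≈ 580.67 cpm.

581 cpm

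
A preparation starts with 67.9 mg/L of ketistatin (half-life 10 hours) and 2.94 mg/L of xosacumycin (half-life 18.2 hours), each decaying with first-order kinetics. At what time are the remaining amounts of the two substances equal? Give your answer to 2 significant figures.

Set 67.9·(1/2)^(t/10) = 2.94·(1/2)^(t/18.2).
Taking log₂: log₂(67.9/2.94) = t·(1/10 − 1/18.2).
log₂(23.095) = 4.5295; 1/10 − 1/18.2 = 0.045055.
t = 4.5295 / 0.045055 ≈ 100.53 hours.

100 hours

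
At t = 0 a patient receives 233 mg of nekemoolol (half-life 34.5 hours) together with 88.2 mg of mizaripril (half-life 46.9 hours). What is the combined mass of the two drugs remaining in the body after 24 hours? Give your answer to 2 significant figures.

nekemoolol: 233 × (1/2)^(24/34.5) = 233 × (1/2)^0.69565 ≈ 143.86 mg.
mizaripril: 88.2 × (1/2)^(24/46.9) = 88.2 × (1/2)^0.51173 ≈ 61.862 mg.
Total = 143.86 + 61.862 ≈ 205.72 mg.

210 mg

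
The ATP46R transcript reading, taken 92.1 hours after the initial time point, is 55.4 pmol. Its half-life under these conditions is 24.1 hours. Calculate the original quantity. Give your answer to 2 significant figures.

Number of half-lives elapsed: n = 92.1/24.1 ≈ 3.8216.
A₀ = A × 2^n = 55.4 × 2^3.8216 = 55.4 × 14.139 ≈ 783.28 pmol.

780 pmol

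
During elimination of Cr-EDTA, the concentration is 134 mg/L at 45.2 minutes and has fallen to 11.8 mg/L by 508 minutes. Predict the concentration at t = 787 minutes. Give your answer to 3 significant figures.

2.73 mg/L

Over Δt = 508 − 45.2 = 462.8 minutes, the level fell by a factor of 134/11.8 ≈ 11.356.
n = log₂(11.356) ≈ 3.5054 half-lives, so t½ = 462.8/3.5054 ≈ 132.03 minutes.
From t = 508 to t = 787: 11.8 × (1/2)^((787−508)/132.03) ≈ 2.7273 mg/L.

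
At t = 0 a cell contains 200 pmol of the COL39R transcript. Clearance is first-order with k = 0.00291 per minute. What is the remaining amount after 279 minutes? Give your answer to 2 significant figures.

89 pmol

t½ = ln 2 / k = 0.69315 / 0.00291 ≈ 238.19 minutes.
Number of half-lives: n = 279/238.19 ≈ 1.1713.
Remaining = 200 × (1/2)^1.1713 = 200 × 0.44402 ≈ 88.804 pmol.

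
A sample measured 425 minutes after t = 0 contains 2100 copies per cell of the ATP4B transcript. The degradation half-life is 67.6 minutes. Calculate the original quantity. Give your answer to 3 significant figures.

Number of half-lives elapsed: n = 425/67.6 ≈ 6.287.
A₀ = A × 2^n = 2100 × 2^6.287 = 2100 × 78.085 ≈ 163980 copies per cell.

164000 copies per cell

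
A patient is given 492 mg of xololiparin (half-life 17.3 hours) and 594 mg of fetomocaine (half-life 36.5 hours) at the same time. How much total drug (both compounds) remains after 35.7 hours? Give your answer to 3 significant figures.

xololiparin: 492 × (1/2)^(35.7/17.3) = 492 × (1/2)^2.0636 ≈ 117.7 mg.
fetomocaine: 594 × (1/2)^(35.7/36.5) = 594 × (1/2)^0.97808 ≈ 301.55 mg.
Total = 117.7 + 301.55 ≈ 419.24 mg.

419 mg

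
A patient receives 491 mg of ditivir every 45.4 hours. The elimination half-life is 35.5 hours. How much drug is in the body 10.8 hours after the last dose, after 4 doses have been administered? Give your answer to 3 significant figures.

The 4 doses were given 147, 101.6, 56.2, 10.8 hours ago.
Total = 491·(1/2)^(147/35.5) + 491·(1/2)^(101.6/35.5) + 491·(1/2)^(56.2/35.5) + 491·(1/2)^(10.8/35.5)
      = 27.833 + 67.537 + 163.88 + 397.65 ≈ 656.9 mg.

657 mg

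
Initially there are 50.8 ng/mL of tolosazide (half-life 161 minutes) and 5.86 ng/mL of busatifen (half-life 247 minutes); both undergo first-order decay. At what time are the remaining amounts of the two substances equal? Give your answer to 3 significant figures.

Set 50.8·(1/2)^(t/161) = 5.86·(1/2)^(t/247).
Taking log₂: log₂(50.8/5.86) = t·(1/161 − 1/247).
log₂(8.6689) = 3.1159; 1/161 − 1/247 = 0.0021626.
t = 3.1159 / 0.0021626 ≈ 1440.8 minutes.

1440 minutes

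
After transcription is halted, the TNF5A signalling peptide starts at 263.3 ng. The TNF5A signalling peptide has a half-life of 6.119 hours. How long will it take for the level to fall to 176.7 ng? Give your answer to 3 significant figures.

Fraction remaining = 176.7/263.3 ≈ 0.6711.
n = log₂(263.3/176.7) = ln(1.4901)/ln 2 ≈ 0.57541 half-lives.
t = n × t½ = 0.57541 × 6.119 ≈ 3.5209 hours.

3.52 hours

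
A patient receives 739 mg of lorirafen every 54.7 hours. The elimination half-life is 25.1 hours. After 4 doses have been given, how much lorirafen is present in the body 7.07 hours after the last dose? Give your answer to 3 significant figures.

778 mg

The 4 doses were given 171.17, 116.47, 61.77, 7.07 hours ago.
Total = 739·(1/2)^(171.17/25.1) + 739·(1/2)^(116.47/25.1) + 739·(1/2)^(61.77/25.1) + 739·(1/2)^(7.07/25.1)
      = 6.5428 + 29.634 + 134.22 + 607.93 ≈ 778.33 mg.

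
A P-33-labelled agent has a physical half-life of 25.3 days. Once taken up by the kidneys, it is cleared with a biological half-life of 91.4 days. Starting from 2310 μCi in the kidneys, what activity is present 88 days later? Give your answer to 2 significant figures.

110 μCi

1/t_eff = 1/t_phys + 1/t_biol = 1/25.3 + 1/91.4 = 0.050467 per day.
t_eff = 25.3 × 91.4 / (25.3 + 91.4) ≈ 19.815 days.
Remaining = 2310 × (1/2)^(88/19.815) = 2310 × (1/2)^4.4411 ≈ 106.35 μCi.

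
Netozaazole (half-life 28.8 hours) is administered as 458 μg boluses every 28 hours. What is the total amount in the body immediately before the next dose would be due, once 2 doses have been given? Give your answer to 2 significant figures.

350 μg

The 2 doses were given 56, 28 hours ago.
Total = 458·(1/2)^(56/28.8) + 458·(1/2)^(28/28.8)
      = 119 + 233.45 ≈ 352.45 μg.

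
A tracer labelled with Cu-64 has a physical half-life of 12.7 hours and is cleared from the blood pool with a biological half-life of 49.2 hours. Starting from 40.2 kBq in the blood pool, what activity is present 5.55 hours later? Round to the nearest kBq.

27 kBq

1/t_eff = 1/t_phys + 1/t_biol = 1/12.7 + 1/49.2 = 0.099065 per hour.
t_eff = 12.7 × 49.2 / (12.7 + 49.2) ≈ 10.094 hours.
Remaining = 40.2 × (1/2)^(5.55/10.094) = 40.2 × (1/2)^0.54981 ≈ 27.461 kBq.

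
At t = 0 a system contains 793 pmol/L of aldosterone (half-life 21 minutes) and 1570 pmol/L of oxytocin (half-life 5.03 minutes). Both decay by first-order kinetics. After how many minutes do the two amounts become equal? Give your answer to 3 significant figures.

6.52 minutes

Set 793·(1/2)^(t/21) = 1570·(1/2)^(t/5.03).
Taking log₂: log₂(793/1570) = t·(1/21 − 1/5.03).
log₂(0.5051) = -0.98537; 1/21 − 1/5.03 = -0.15119.
t = -0.98537 / -0.15119 ≈ 6.5175 minutes.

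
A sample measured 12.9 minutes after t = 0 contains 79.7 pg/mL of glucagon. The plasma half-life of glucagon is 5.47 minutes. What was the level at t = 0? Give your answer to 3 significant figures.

Number of half-lives elapsed: n = 12.9/5.47 ≈ 2.3583.
A₀ = A × 2^n = 79.7 × 2^2.3583 = 79.7 × 5.1277 ≈ 408.68 pg/mL.

409 pg/mL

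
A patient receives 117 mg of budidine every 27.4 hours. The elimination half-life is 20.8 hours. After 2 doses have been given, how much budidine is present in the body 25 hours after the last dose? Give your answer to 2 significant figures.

The 2 doses were given 52.4, 25 hours ago.
Total = 117·(1/2)^(52.4/20.8) + 117·(1/2)^(25/20.8)
      = 20.409 + 50.859 ≈ 71.268 mg.

71 mg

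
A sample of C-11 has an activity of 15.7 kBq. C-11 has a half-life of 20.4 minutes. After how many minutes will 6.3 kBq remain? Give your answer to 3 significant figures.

Fraction remaining = 6.3/15.7 ≈ 0.40127.
n = log₂(15.7/6.3) = ln(2.4921)/ln 2 ≈ 1.3173 half-lives.
t = n × t½ = 1.3173 × 20.4 ≈ 26.874 minutes.

26.9 minutes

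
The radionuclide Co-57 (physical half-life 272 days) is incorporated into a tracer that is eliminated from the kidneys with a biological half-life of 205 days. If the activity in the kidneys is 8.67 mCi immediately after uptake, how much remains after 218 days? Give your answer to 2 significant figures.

2.4 mCi

1/t_eff = 1/t_phys + 1/t_biol = 1/272 + 1/205 = 0.0085545 per day.
t_eff = 272 × 205 / (272 + 205) ≈ 116.9 days.
Remaining = 8.67 × (1/2)^(218/116.9) = 8.67 × (1/2)^1.8649 ≈ 2.3803 mCi.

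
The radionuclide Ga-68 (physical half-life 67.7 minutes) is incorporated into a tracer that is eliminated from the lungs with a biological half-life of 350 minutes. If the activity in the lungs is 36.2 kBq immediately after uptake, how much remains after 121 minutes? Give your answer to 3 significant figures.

8.25 kBq

1/t_eff = 1/t_phys + 1/t_biol = 1/67.7 + 1/350 = 0.017628 per minute.
t_eff = 67.7 × 350 / (67.7 + 350) ≈ 56.727 minutes.
Remaining = 36.2 × (1/2)^(121/56.727) = 36.2 × (1/2)^2.133 ≈ 8.2529 kBq.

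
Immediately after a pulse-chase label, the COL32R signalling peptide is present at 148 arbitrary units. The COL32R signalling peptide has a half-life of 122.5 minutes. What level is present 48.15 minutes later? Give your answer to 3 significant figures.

113 arbitrary units

Number of half-lives: n = 48.15/122.5 ≈ 0.39306.
Remaining = 148 × (1/2)^0.39306 = 148 × 0.76151 ≈ 112.7 arbitrary units.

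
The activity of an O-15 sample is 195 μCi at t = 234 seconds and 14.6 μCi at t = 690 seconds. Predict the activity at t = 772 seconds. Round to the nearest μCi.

Over Δt = 690 − 234 = 456 seconds, the level fell by a factor of 195/14.6 ≈ 13.356.
n = log₂(13.356) ≈ 3.7394 half-lives, so t½ = 456/3.7394 ≈ 121.94 seconds.
From t = 690 to t = 772: 14.6 × (1/2)^((772−690)/121.94) ≈ 9.1607 μCi.

9 μCi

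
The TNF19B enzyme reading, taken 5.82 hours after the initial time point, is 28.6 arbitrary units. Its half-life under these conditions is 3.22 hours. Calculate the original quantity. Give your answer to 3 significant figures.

Number of half-lives elapsed: n = 5.82/3.22 ≈ 1.8075.
A₀ = A × 2^n = 28.6 × 2^1.8075 = 28.6 × 3.5002 ≈ 100.11 arbitrary units.

100 arbitrary units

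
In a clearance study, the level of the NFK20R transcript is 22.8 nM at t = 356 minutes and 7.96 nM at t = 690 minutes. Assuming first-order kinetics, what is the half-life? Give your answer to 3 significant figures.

Over Δt = 690 − 356 = 334 minutes, the level fell by a factor of 22.8/7.96 ≈ 2.8643.
n = log₂(2.8643) ≈ 1.5182 half-lives, so t½ = 334/1.5182 ≈ 220 minutes.

220 minutes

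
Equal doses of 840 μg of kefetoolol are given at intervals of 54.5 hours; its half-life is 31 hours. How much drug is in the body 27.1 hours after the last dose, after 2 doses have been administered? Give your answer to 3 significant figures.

The 2 doses were given 81.6, 27.1 hours ago.
Total = 840·(1/2)^(81.6/31) + 840·(1/2)^(27.1/31)
      = 135.48 + 458.27 ≈ 593.75 μg.

594 μg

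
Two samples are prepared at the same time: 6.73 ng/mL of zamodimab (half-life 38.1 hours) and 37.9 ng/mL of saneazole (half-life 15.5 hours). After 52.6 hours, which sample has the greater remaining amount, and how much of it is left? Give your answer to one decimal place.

saneazole, 3.6 ng/mL

zamodimab: 6.73 × (1/2)^1.3806 ≈ 2.5848 ng/mL.
saneazole: 37.9 × (1/2)^3.3935 ≈ 3.6064 ng/mL.
Saneazole has more remaining, at ≈ 3.6064 ng/mL.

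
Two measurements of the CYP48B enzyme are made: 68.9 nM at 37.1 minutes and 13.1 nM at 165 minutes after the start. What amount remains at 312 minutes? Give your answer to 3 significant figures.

1.94 nM

Over Δt = 165 − 37.1 = 127.9 minutes, the level fell by a factor of 68.9/13.1 ≈ 5.2595.
n = log₂(5.2595) ≈ 2.3949 half-lives, so t½ = 127.9/2.3949 ≈ 53.404 minutes.
From t = 165 to t = 312: 13.1 × (1/2)^((312−165)/53.404) ≈ 1.9438 nM.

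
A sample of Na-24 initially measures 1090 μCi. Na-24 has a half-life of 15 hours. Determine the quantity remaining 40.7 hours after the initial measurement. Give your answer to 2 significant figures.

170 μCi

Number of half-lives: n = 40.7/15 ≈ 2.7133.
Remaining = 1090 × (1/2)^2.7133 = 1090 × 0.15248 ≈ 166.2 μCi.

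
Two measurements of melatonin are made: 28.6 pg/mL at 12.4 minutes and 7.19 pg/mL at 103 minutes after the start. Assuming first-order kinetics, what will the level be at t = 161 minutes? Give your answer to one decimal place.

3.0 pg/mL

Over Δt = 103 − 12.4 = 90.6 minutes, the level fell by a factor of 28.6/7.19 ≈ 3.9777.
n = log₂(3.9777) ≈ 1.992 half-lives, so t½ = 90.6/1.992 ≈ 45.483 minutes.
From t = 103 to t = 161: 7.19 × (1/2)^((161−103)/45.483) ≈ 2.9707 pg/mL.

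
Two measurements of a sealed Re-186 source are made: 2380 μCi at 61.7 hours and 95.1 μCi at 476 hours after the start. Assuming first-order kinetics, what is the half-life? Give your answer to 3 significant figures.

89.2 hours

Over Δt = 476 − 61.7 = 414.3 hours, the level fell by a factor of 2380/95.1 ≈ 25.026.
n = log₂(25.026) ≈ 4.6454 half-lives, so t½ = 414.3/4.6454 ≈ 89.186 hours.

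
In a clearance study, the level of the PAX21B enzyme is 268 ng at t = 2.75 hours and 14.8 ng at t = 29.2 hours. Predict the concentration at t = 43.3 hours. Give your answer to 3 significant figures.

3.16 ng

Over Δt = 29.2 − 2.75 = 26.45 hours, the level fell by a factor of 268/14.8 ≈ 18.108.
n = log₂(18.108) ≈ 4.1786 half-lives, so t½ = 26.45/4.1786 ≈ 6.3299 hours.
From t = 29.2 to t = 43.3: 14.8 × (1/2)^((43.3−29.2)/6.3299) ≈ 3.1602 ng.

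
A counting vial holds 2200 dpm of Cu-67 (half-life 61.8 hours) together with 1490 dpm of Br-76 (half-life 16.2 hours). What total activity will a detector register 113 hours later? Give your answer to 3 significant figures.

Cu-67: 2200 × (1/2)^(113/61.8) = 2200 × (1/2)^1.8285 ≈ 619.43 dpm.
Br-76: 1490 × (1/2)^(113/16.2) = 1490 × (1/2)^6.9753 ≈ 11.842 dpm.
Total = 619.43 + 11.842 ≈ 631.28 dpm.

631 dpm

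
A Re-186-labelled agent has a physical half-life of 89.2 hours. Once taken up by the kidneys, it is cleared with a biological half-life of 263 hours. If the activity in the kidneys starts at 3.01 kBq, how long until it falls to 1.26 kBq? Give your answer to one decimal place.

83.7 hours

1/t_eff = 1/t_phys + 1/t_biol = 1/89.2 + 1/263 = 0.015013 per hour.
t_eff = 89.2 × 263 / (89.2 + 263) ≈ 66.609 hours.
n = log₂(3.01/1.26) ≈ 1.2563; t = 1.2563 × 66.609 ≈ 83.683 hours.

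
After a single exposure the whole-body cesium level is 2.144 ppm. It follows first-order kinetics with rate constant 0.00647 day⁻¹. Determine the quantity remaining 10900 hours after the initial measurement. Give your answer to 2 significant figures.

0.11 ppm

t½ = ln 2 / λ = 0.69315 / 0.00647 ≈ 107.13 days.
Convert the elapsed time: 10900 hours = 454.167 days.
Number of half-lives: n = 454.167/107.13 ≈ 4.2393.
Remaining = 2.144 × (1/2)^4.2393 = 2.144 × 0.052947 ≈ 0.11352 ppm.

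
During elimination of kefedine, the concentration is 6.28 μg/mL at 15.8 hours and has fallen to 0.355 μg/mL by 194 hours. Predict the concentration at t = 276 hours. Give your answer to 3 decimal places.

0.095 μg/mL

Over Δt = 194 − 15.8 = 178.2 hours, the level fell by a factor of 6.28/0.355 ≈ 17.69.
n = log₂(17.69) ≈ 4.1449 half-lives, so t½ = 178.2/4.1449 ≈ 42.993 hours.
From t = 194 to t = 276: 0.355 × (1/2)^((276−194)/42.993) ≈ 0.09464 μg/mL.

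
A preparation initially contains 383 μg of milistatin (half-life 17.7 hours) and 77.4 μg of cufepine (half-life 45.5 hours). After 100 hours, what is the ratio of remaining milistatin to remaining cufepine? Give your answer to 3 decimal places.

0.452

milistatin: 383 × (1/2)^(100/17.7) = 383 × (1/2)^5.6497 ≈ 7.6289 μg.
cufepine: 77.4 × (1/2)^(100/45.5) = 77.4 × (1/2)^2.1978 ≈ 16.871 μg.
Ratio ≈ 7.6289 / 16.871 ≈ 0.4522.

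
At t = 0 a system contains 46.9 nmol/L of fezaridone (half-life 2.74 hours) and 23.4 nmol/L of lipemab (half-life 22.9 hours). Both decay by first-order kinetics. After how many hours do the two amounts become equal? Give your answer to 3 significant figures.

Set 46.9·(1/2)^(t/2.74) = 23.4·(1/2)^(t/22.9).
Taking log₂: log₂(46.9/23.4) = t·(1/2.74 − 1/22.9).
log₂(2.0043) = 1.0031; 1/2.74 − 1/22.9 = 0.3213.
t = 1.0031 / 0.3213 ≈ 3.122 hours.

3.12 hours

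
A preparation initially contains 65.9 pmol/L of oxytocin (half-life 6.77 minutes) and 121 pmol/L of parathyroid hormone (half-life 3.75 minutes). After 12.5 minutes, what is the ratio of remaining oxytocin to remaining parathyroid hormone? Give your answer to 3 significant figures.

oxytocin: 65.9 × (1/2)^(12.5/6.77) = 65.9 × (1/2)^1.8464 ≈ 18.326 pmol/L.
parathyroid hormone: 121 × (1/2)^(12.5/3.75) = 121 × (1/2)^3.3333 ≈ 12.005 pmol/L.
Ratio ≈ 18.326 / 12.005 ≈ 1.5266.

1.53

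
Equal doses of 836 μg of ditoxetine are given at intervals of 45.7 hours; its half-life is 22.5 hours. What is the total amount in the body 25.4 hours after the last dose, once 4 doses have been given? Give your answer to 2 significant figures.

The 4 doses were given 162.5, 116.8, 71.1, 25.4 hours ago.
Total = 836·(1/2)^(162.5/22.5) + 836·(1/2)^(116.8/22.5) + 836·(1/2)^(71.1/22.5) + 836·(1/2)^(25.4/22.5)
      = 5.5989 + 22.884 + 93.53 + 382.28 ≈ 504.29 μg.

500 μg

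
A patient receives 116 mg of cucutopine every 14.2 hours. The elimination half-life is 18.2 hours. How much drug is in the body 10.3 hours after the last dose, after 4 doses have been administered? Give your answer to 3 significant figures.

The 4 doses were given 52.9, 38.7, 24.5, 10.3 hours ago.
Total = 116·(1/2)^(52.9/18.2) + 116·(1/2)^(38.7/18.2) + 116·(1/2)^(24.5/18.2) + 116·(1/2)^(10.3/18.2)
      = 15.47 + 26.568 + 45.627 + 78.36 ≈ 166.03 mg.

166 mg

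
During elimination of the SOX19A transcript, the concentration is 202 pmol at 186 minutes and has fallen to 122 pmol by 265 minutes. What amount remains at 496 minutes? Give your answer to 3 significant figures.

Over Δt = 265 − 186 = 79 minutes, the level fell by a factor of 202/122 ≈ 1.6557.
n = log₂(1.6557) ≈ 0.72747 half-lives, so t½ = 79/0.72747 ≈ 108.59 minutes.
From t = 265 to t = 496: 122 × (1/2)^((496−265)/108.59) ≈ 27.927 pmol.

27.9 pmol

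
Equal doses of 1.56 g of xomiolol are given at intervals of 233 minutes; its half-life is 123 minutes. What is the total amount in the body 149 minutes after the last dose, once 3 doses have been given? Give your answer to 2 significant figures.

The 3 doses were given 615, 382, 149 minutes ago.
Total = 1.56·(1/2)^(615/123) + 1.56·(1/2)^(382/123) + 1.56·(1/2)^(149/123)
      = 0.04875 + 0.18123 + 0.67369 ≈ 0.90367 g.

0.90 g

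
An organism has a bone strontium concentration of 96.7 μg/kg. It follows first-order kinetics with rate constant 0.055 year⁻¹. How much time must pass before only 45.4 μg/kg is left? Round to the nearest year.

14 years

t½ = ln 2 / λ = 0.69315 / 0.055 ≈ 12.603 years.
Fraction remaining = 45.4/96.7 ≈ 0.46949.
n = log₂(96.7/45.4) = ln(2.13)/ln 2 ≈ 1.0908 half-lives.
t = n × t½ = 1.0908 × 12.603 ≈ 13.747 years.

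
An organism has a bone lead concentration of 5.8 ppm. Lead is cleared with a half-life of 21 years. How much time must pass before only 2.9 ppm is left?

2.9/5.8 = 1/2, so 1 half-life has elapsed.
t = 1 × 21 = 21 years.

21 years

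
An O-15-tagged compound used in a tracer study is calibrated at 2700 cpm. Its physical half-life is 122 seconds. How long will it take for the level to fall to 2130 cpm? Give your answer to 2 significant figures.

Fraction remaining = 2130/2700 ≈ 0.78889.
n = log₂(2700/2130) = ln(1.2676)/ln 2 ≈ 0.34211 half-lives.
t = n × t½ = 0.34211 × 122 ≈ 41.737 seconds.

42 seconds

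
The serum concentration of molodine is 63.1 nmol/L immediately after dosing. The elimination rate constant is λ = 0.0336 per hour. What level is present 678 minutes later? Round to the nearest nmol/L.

43 nmol/L

t½ = ln 2 / λ = 0.69315 / 0.0336 ≈ 20.629 hours.
Convert the elapsed time: 678 minutes = 11.3 hours.
Number of half-lives: n = 11.3/20.629 ≈ 0.54776.
Remaining = 63.1 × (1/2)^0.54776 = 63.1 × 0.68408 ≈ 43.165 nmol/L.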